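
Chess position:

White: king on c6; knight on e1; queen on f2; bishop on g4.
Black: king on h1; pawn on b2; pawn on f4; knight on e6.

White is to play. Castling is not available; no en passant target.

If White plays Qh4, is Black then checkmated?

no

After Qh4: black king on h1; in check: yes, from the white queen on h4.
Black has 1 legal reply: Kg1.
In check but a legal move exists → not checkmate.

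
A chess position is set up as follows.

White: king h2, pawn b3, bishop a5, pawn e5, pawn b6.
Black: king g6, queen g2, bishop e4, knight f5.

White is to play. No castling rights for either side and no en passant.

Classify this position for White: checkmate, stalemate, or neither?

White to move; white king on h2.
In check: yes, from the black queen on g2.
King squares — g1: attacked by Qg2; h1: attacked by Qg2; g2: attacked by Be4; g3: attacked by Qg2; h3: attacked by Qg2.
Legal moves for White: none.
In check with no legal moves → checkmate.

checkmate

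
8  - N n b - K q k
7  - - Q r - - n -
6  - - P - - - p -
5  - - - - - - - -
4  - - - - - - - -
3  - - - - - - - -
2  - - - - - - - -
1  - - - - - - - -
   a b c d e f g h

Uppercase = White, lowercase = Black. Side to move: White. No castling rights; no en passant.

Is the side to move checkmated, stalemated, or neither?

checkmate

White to move; white king on f8.
In check: yes, from the black queen on g8.
King squares — e7: attacked by Rd7; f7: attacked by Rd7; g7: attacked by Rd7; e8: attacked by Ng7; g8: attacked by Kh8.
Legal moves for White: none.
In check with no legal moves → checkmate.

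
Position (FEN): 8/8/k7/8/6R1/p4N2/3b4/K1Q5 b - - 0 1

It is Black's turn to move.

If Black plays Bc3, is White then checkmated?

no

After Bc3: white king on a1; in check: yes, from the black bishop on c3.
White has 4 legal replies: Ka2, Kb1, Qxc3, Qb2.
In check but a legal move exists → not checkmate.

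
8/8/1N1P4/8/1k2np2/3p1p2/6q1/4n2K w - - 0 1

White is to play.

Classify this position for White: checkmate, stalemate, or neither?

White to move; white king on h1.
In check: yes, from the black queen on g2.
King squares — g1: attacked by Qg2; g2: attacked by Ne1; h2: attacked by Qg2.
Legal moves for White: none.
In check with no legal moves → checkmate.

checkmate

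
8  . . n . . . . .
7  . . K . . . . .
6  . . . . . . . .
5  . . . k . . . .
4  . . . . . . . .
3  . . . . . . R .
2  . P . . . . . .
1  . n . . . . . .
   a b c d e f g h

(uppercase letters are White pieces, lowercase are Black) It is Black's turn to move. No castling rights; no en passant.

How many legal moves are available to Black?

Black to move; king on d5.
In check: no.
Legal moves: Ne7, Na7, Nd6, Nb6, Ke6, Ke5, Kc5, Ke4, Kd4, Kc4, Nc3, Na3, Nd2.
Count: 13.

13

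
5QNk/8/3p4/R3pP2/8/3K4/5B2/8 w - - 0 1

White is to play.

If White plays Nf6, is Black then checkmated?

After Nf6: black king on h8; in check: yes, from the white queen on f8.
King squares — g7: attacked by Qf8; h7: attacked by Nf6; g8: attacked by Nf6.
Black has no legal moves → checkmate.

yes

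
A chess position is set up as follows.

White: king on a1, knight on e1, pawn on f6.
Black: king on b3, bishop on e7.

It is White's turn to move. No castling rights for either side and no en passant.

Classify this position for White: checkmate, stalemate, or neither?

neither

White to move; white king on a1.
In check: no.
Legal moves for White: Nf3, Nd3, Ng2, Nc2, Kb1, fxe7, f7.
White has 7 legal moves and is not in check → neither.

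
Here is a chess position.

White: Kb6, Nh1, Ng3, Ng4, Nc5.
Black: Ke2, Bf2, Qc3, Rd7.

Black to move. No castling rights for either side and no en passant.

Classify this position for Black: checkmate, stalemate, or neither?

neither

Black to move; black king on e2.
In check: yes, from the white knight on g3.
King squares — d1: available; e1: available; f1: attacked by Ng3; d2: available; f2: own bishop; d3: attacked by Nc5; e3: attacked by Ng4; f3: available.
Legal moves for Black: Kf3, Kd2, Ke1, Kd1, Qxg3, Bxg3.
Black is in check but has 6 legal moves → neither.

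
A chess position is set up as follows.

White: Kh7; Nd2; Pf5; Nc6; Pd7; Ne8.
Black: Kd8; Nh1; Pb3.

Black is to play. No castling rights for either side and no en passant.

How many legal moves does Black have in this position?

1

Black to move; king on d8.
In check: yes, from the white knight on c6.
Legal moves: Kxd7.
Count: 1.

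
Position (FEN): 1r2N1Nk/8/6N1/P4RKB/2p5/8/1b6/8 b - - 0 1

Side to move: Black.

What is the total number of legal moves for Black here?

Black to move; king on h8.
In check: yes, from the white knight on g6.
Legal moves: Kxg8, Kh7.
Count: 2.

2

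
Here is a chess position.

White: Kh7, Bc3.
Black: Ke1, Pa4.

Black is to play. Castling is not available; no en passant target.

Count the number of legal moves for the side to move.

Black to move; king on e1.
In check: yes, from the white bishop on c3.
Legal moves: Kf2, Ke2, Kf1, Kd1.
Count: 4.

4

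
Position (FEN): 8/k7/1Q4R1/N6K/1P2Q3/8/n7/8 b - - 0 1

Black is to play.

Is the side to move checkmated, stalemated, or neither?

Black to move; black king on a7.
In check: yes, from the white queen on b6.
King squares — a6: attacked by Qb6; b6: attacked by Rg6; b7: attacked by Qe4; a8: attacked by Qe4; b8: attacked by Qb6.
Legal moves for Black: none.
In check with no legal moves → checkmate.

checkmate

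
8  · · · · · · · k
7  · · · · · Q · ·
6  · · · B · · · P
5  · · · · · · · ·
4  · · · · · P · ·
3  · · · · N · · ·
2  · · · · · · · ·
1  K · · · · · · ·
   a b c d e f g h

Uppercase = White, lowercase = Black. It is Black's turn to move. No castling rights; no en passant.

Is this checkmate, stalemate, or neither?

stalemate

Black to move; black king on h8.
In check: no.
King squares — g7: attacked by Ph6; h7: attacked by Qf7; g8: attacked by Qf7.
Legal moves for Black: none.
Not in check and no legal moves → stalemate.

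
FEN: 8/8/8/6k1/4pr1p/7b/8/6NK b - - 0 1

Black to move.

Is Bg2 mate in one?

no

After Bg2: white king on h1; in check: yes, from the black bishop on g2.
White has 2 legal replies: Kh2, Kxg2.
In check but a legal move exists → not checkmate.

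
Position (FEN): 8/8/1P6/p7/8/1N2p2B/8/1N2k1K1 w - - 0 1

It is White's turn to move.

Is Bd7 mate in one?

After Bd7: black king on e1; in check: no.
Black is not in check, so this cannot be checkmate.

no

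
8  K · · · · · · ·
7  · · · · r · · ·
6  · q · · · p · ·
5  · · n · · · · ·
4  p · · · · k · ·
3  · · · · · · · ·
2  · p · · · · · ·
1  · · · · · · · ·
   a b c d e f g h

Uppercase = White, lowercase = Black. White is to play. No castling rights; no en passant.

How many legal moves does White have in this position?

0

White to move; king on a8.
In check: no.
Legal moves: none.
Count: 0.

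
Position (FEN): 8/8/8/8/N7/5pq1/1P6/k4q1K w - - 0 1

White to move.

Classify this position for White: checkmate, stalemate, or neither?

checkmate

White to move; white king on h1.
In check: yes, from the black queen on f1.
King squares — g1: attacked by Qf1; g2: attacked by Qf1; h2: attacked by Qg3.
Legal moves for White: none.
In check with no legal moves → checkmate.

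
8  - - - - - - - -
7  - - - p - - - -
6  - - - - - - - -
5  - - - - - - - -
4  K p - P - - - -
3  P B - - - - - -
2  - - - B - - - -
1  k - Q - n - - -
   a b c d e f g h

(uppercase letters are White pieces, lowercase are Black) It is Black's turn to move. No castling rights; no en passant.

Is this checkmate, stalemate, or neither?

checkmate

Black to move; black king on a1.
In check: yes, from the white queen on c1.
King squares — b1: attacked by Qc1; a2: attacked by Bb3; b2: attacked by Qc1.
Legal moves for Black: none.
In check with no legal moves → checkmate.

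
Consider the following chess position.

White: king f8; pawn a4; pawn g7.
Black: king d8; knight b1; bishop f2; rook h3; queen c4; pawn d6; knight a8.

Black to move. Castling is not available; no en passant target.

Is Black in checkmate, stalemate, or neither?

Black to move; black king on d8.
In check: no.
Legal moves for Black include: Kc8, Kd7, Kc7, Nc7, Nb6, Qg8+, Qc8, Qf7+, Qc7, Qe6, Qc6, Qa6, Qd5, Qc5, Qb5, Qh4, Qg4, Qf4+, ... (list truncated; more exist).
Black has legal moves and is not in check → neither.

neither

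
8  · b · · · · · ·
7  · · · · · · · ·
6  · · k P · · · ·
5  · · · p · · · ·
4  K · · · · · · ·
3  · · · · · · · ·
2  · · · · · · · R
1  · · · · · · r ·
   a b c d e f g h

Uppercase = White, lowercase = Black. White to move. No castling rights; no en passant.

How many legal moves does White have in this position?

White to move; king on a4.
In check: no.
Legal moves: Ka5, Kb4, Kb3, Ka3, Rh8, Rh7, Rh6, Rh5, Rh4, Rh3, Rg2, Rf2, Re2, Rd2, Rc2+, Rb2, Ra2, Rh1, d7.
Count: 19.

19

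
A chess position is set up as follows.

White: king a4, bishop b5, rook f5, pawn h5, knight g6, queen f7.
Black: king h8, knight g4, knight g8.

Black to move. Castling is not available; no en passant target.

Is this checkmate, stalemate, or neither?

Black to move; black king on h8.
In check: yes, from the white knight on g6.
King squares — g7: attacked by Qf7; h7: attacked by Qf7; g8: own knight.
Legal moves for Black: none.
In check with no legal moves → checkmate.

checkmate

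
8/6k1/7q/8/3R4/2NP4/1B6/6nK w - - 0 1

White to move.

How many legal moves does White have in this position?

3

White to move; king on h1.
In check: yes, from the black queen on h6.
Legal moves: Kg2, Kxg1, Rh4.
Count: 3.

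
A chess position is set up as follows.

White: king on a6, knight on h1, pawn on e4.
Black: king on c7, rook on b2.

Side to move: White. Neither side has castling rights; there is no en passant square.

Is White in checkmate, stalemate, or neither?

White to move; white king on a6.
In check: no.
Legal moves for White: Ka7, Ka5, Ng3, Nf2, e5.
White has 5 legal moves and is not in check → neither.

neither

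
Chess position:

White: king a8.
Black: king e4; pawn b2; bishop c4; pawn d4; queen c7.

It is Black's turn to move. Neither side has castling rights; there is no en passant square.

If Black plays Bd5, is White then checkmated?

After Bd5: white king on a8; in check: yes, from the black bishop on d5.
King squares — a7: attacked by Qc7; b7: attacked by Bd5; b8: attacked by Qc7.
White has no legal moves → checkmate.

yes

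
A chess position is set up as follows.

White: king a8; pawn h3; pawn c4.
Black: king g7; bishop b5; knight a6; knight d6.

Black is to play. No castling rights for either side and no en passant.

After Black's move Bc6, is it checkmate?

After Bc6: white king on a8; in check: yes, from the black bishop on c6.
White has 1 legal reply: Ka7.
In check but a legal move exists → not checkmate.

no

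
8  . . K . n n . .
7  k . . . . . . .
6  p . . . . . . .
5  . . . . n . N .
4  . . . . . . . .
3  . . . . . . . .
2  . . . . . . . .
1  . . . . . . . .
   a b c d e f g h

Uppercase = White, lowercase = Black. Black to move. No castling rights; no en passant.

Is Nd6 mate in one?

After Nd6: white king on c8; in check: yes, from the black knight on d6.
White has 2 legal replies: Kd8, Kc7.
In check but a legal move exists → not checkmate.

no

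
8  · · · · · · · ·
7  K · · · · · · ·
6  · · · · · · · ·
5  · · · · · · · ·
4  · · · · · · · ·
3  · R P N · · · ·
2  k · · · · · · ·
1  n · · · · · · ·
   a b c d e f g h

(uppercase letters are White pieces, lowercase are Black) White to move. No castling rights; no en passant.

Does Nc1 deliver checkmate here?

yes

After Nc1: black king on a2; in check: yes, from the white knight on c1.
King squares — a1: own knight; b1: attacked by Rb3; b2: attacked by Rb3; a3: attacked by Rb3; b3: attacked by Nc1.
Black has no legal moves → checkmate.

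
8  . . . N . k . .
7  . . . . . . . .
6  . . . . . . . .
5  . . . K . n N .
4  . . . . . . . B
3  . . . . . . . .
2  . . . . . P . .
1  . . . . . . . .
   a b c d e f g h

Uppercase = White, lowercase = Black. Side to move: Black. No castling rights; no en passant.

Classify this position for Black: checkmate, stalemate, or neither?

Black to move; black king on f8.
In check: no.
Legal moves for Black: Kg8, Ke8, Kg7, Ke7, Ng7, Ne7+, Nh6, Nd6, Nxh4, Nd4, Ng3, Ne3+.
Black has 12 legal moves and is not in check → neither.

neither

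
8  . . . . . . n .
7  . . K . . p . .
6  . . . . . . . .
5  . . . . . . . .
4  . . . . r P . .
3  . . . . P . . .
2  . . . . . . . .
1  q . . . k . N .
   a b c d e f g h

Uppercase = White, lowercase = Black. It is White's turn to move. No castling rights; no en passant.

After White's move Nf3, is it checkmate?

no

After Nf3: black king on e1; in check: yes, from the white knight on f3.
Black has 4 legal replies: Kf2, Ke2, Kf1, Kd1.
In check but a legal move exists → not checkmate.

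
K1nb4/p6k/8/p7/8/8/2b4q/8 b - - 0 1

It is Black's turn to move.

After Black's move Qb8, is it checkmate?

After Qb8: white king on a8; in check: yes, from the black queen on b8.
White has 1 legal reply: Kxb8.
In check but a legal move exists → not checkmate.

no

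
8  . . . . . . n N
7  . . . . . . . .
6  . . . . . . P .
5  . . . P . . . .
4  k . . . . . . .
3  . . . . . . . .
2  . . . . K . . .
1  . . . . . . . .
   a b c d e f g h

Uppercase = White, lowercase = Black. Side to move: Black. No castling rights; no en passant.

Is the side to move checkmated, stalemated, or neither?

Black to move; black king on a4.
In check: no.
Legal moves for Black: Ne7, Nh6, Nf6, Kb5, Ka5, Kb4, Kb3, Ka3.
Black has 8 legal moves and is not in check → neither.

neither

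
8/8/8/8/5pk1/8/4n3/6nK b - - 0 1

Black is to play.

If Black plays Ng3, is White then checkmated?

After Ng3: white king on h1; in check: yes, from the black knight on g3.
White has 3 legal replies: Kh2, Kg2, Kxg1.
In check but a legal move exists → not checkmate.

no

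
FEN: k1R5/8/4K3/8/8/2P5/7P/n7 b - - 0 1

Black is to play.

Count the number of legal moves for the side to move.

Black to move; king on a8.
In check: yes, from the white rook on c8.
Legal moves: Kb7, Ka7.
Count: 2.

2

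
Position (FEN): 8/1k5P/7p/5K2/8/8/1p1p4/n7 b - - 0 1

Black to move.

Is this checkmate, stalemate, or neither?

neither

Black to move; black king on b7.
In check: no.
Legal moves for Black include: Kc8, Kb8, Ka8, Kc7, Ka7, Kc6, Kb6, Ka6, Nb3, Nc2, h5, d1=Q, d1=R, d1=B, d1=N, b1=Q+, b1=R, b1=B+, ... (list truncated; more exist).
Black has legal moves and is not in check → neither.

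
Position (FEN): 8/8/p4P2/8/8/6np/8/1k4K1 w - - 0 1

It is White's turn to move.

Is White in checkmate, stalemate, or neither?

White to move; white king on g1.
In check: no.
Legal moves for White: Kh2, Kf2, f7.
White has 3 legal moves and is not in check → neither.

neither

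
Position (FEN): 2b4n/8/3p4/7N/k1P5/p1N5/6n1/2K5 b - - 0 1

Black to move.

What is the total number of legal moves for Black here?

Black to move; king on a4.
In check: yes, from the white knight on c3.
Legal moves: Ka5, Kb4, Kb3.
Count: 3.

3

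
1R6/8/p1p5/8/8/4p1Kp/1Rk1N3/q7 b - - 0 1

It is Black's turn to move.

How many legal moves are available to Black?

Black to move; king on c2.
In check: yes, from the white rook on b2.
Legal moves: Kd3, Kd1, Qxb2.
Count: 3.

3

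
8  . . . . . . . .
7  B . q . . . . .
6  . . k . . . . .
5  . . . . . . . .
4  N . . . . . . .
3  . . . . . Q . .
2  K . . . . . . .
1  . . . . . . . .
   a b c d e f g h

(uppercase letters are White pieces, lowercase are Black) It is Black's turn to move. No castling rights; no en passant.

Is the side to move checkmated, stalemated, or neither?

Black to move; black king on c6.
In check: yes, from the white queen on f3.
Legal moves for Black: Kd7, Kd6, Kb5.
Black is in check but has 3 legal moves → neither.

neither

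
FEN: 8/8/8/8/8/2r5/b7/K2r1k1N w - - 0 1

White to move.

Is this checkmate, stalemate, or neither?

neither

White to move; white king on a1.
In check: yes, from the black rook on d1.
King squares — b1: attacked by Rd1; a2: available; b2: available.
Legal moves for White: Kb2, Kxa2.
White is in check but has 2 legal moves → neither.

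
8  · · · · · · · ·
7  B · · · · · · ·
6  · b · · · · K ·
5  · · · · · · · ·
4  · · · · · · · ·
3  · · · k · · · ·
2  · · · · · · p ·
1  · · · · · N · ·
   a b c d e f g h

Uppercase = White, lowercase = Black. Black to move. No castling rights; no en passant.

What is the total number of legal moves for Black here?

23

Black to move; king on d3.
In check: no.
Legal moves: Bd8, Bc7, Bxa7, Bc5, Ba5, Bd4, Be3, Bf2, Bg1, Ke4, Kd4, Kc4, Kc3, Ke2, Kc2, gxf1=Q, gxf1=R, gxf1=B, gxf1=N, g1=Q+, g1=R+, g1=B, g1=N.
Count: 23.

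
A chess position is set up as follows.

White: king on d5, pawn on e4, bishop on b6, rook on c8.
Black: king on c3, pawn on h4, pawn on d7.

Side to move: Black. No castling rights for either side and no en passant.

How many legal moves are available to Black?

Black to move; king on c3.
In check: yes, from the white rook on c8.
Legal moves: Kb4, Kd3, Kb3, Kd2, Kb2.
Count: 5.

5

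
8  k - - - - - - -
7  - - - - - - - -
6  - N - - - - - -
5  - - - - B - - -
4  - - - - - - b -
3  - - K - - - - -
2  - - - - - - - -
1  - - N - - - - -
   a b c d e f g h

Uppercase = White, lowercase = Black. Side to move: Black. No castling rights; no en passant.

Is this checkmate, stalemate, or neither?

neither

Black to move; black king on a8.
In check: yes, from the white knight on b6.
Legal moves for Black: Kb7, Ka7.
Black is in check but has 2 legal moves → neither.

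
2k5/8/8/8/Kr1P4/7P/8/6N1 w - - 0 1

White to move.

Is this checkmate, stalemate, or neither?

White to move; white king on a4.
In check: yes, from the black rook on b4.
Legal moves for White: Ka5, Kxb4, Ka3.
White is in check but has 3 legal moves → neither.

neither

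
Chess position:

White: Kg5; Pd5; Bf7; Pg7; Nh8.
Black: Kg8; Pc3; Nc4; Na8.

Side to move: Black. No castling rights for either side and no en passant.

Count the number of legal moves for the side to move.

2

Black to move; king on g8.
In check: yes, from the white bishop on f7.
Legal moves: Kh7, Kxg7.
Count: 2.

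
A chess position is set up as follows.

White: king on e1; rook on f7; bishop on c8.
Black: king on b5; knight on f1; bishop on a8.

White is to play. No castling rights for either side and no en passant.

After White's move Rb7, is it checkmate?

no

After Rb7: black king on b5; in check: yes, from the white rook on b7.
Black has 7 legal replies: Kc6, Ka6, Kc5, Ka5, Kc4, Ka4, Bxb7.
In check but a legal move exists → not checkmate.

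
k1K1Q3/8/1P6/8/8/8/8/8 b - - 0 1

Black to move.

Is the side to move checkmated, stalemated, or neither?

stalemate

Black to move; black king on a8.
In check: no.
King squares — a7: attacked by Pb6; b7: attacked by Kc8; b8: attacked by Kc8.
Legal moves for Black: none.
Not in check and no legal moves → stalemate.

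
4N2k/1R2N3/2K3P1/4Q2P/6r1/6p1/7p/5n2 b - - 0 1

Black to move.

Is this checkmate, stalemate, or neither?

Black to move; black king on h8.
In check: yes, from the white queen on e5.
King squares — g7: attacked by Qe5; h7: attacked by Pg6; g8: attacked by Ne7.
Legal moves for Black: none.
In check with no legal moves → checkmate.

checkmate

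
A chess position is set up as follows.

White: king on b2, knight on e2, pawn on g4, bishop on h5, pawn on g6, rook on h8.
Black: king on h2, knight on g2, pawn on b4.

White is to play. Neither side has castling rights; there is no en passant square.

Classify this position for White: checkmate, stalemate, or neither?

White to move; white king on b2.
In check: no.
Legal moves for White include: Rg8, Rf8, Re8, Rd8, Rc8, Rb8, Ra8, Rh7, Rh6, Nf4, Nd4, Ng3, Nc3, Ng1, Nc1, Kb3, Kc2, Ka2, ... (list truncated; more exist).
White has legal moves and is not in check → neither.

neither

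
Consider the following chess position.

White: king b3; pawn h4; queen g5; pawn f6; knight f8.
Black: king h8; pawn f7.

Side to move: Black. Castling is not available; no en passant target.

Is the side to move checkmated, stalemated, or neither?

stalemate

Black to move; black king on h8.
In check: no.
King squares — g7: attacked by Qg5; h7: attacked by Nf8; g8: attacked by Qg5.
Legal moves for Black: none.
Not in check and no legal moves → stalemate.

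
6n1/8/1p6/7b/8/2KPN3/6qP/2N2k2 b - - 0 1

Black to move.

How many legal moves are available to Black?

Black to move; king on f1.
In check: yes, from the white knight on e3.
Legal moves: Kf2, Kg1, Ke1.
Count: 3.

3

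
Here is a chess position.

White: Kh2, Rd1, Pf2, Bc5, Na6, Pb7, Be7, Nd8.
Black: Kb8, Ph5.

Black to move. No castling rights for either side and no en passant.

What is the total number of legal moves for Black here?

Black to move; king on b8.
In check: yes, from the white knight on a6.
Legal moves: none.
Count: 0.

0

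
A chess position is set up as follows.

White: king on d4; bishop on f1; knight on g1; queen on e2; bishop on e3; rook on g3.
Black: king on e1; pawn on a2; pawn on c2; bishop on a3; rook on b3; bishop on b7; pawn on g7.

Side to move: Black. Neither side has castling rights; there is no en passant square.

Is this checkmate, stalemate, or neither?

Black to move; black king on e1.
In check: yes, from the white queen on e2.
King squares — d1: attacked by Qe2; f1: attacked by Qe2; d2: attacked by Qe2; e2: attacked by Bf1; f2: attacked by Qe2.
Legal moves for Black: none.
In check with no legal moves → checkmate.

checkmate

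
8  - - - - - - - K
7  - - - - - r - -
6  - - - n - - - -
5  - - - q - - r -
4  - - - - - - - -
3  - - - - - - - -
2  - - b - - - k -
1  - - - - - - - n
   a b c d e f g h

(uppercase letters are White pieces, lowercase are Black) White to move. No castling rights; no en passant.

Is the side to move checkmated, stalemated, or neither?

stalemate

White to move; white king on h8.
In check: no.
King squares — g7: attacked by Rg5; h7: attacked by Bc2; g8: attacked by Rg5.
Legal moves for White: none.
Not in check and no legal moves → stalemate.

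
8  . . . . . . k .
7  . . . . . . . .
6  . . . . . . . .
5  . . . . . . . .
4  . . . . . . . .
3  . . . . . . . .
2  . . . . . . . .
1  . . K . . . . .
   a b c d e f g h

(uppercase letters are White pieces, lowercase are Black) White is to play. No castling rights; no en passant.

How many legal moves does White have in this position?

White to move; king on c1.
In check: no.
Legal moves: Kd2, Kc2, Kb2, Kd1, Kb1.
Count: 5.

5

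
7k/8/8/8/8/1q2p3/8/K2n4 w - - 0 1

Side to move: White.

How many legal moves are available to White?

White to move; king on a1.
In check: no.
Legal moves: none.
Count: 0.

0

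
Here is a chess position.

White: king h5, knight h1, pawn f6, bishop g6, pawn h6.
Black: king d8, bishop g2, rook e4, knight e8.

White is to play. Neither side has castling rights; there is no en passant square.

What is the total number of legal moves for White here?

White to move; king on h5.
In check: no.
Legal moves: Bxe8, Bh7, Bf7, Bf5, Bxe4, Kg5, Ng3, Nf2, h7, f7.
Count: 10.

10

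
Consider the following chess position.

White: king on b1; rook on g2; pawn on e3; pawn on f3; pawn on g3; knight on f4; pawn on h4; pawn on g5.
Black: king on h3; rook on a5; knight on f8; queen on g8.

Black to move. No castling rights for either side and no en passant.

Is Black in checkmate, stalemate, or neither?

checkmate

Black to move; black king on h3.
In check: yes, from the white knight on f4.
King squares — g2: attacked by Nf4; h2: attacked by Rg2; g3: attacked by Rg2; g4: attacked by Pf3; h4: attacked by Pg3.
Legal moves for Black: none.
In check with no legal moves → checkmate.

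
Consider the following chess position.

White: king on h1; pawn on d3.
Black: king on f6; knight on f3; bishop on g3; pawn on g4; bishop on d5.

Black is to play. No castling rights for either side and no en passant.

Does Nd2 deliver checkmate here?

After Nd2: white king on h1; in check: yes, from the black bishop on d5.
White has 1 legal reply: Kg1.
In check but a legal move exists → not checkmate.

no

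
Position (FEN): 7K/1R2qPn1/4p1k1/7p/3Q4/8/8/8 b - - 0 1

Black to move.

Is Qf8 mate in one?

After Qf8: white king on h8; in check: yes, from the black queen on f8.
King squares — g7: attacked by Kg6; h7: attacked by Kg6; g8: attacked by Qf8.
White has no legal moves → checkmate.

yes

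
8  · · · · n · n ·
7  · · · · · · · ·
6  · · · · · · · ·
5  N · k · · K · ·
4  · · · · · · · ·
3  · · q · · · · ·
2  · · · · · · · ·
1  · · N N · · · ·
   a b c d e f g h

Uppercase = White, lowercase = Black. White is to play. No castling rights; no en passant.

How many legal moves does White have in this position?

White to move; king on f5.
In check: no.
Legal moves: Kg6, Ke6, Kg5, Kg4, Kf4, Ke4, Nb7+, Nc6, Nc4, Nab3+, Ne3, Nxc3, Nf2, Nb2, Nd3+, Ncb3+, Ne2, Na2.
Count: 18.

18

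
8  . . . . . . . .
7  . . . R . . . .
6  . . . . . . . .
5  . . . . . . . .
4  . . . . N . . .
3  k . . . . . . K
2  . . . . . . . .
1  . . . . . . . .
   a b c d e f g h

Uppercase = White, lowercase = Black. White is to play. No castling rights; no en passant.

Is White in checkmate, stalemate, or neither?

neither

White to move; white king on h3.
In check: no.
Legal moves for White include: Rd8, Rh7, Rg7, Rf7, Re7, Rc7, Rb7, Ra7+, Rd6, Rd5, Rd4, Rd3+, Rd2, Rd1, Nf6, Nd6, Ng5, Nc5, ... (list truncated; more exist).
White has legal moves and is not in check → neither.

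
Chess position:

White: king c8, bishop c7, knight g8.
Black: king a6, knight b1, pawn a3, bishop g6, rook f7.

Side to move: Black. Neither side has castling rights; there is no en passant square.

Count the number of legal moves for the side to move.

23

Black to move; king on a6.
In check: no.
Legal moves: Rf8+, Rh7, Rg7, Re7, Rd7, Rxc7+, Rf6, Rf5, Rf4, Rf3, Rf2, Rf1, Bh7, Bh5, Bf5+, Be4, Bd3, Bc2, Ka7, Kb5, Nc3, Nd2, a2.
Count: 23.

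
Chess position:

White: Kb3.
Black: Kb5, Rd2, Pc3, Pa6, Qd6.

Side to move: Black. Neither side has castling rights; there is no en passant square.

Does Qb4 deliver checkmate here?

yes

After Qb4: white king on b3; in check: yes, from the black queen on b4.
King squares — a2: attacked by Rd2; b2: attacked by Rd2; c2: attacked by Rd2; a3: attacked by Qb4; c3: attacked by Qb4; a4: attacked by Qb4; b4: attacked by Kb5; c4: attacked by Qb4.
White has no legal moves → checkmate.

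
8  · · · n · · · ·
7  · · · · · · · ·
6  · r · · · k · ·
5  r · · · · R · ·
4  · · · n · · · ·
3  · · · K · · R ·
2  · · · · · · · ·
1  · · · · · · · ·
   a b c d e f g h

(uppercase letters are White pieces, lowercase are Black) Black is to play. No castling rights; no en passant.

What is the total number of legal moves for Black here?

5

Black to move; king on f6.
In check: yes, from the white rook on f5.
Legal moves: Ke7, Ke6, Kxf5, Rxf5, Nxf5.
Count: 5.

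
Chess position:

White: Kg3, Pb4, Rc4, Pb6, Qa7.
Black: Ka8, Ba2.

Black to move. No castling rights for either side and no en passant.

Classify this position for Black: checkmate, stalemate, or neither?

Black to move; black king on a8.
In check: yes, from the white queen on a7.
King squares — a7: attacked by Pb6; b7: attacked by Qa7; b8: attacked by Qa7.
Legal moves for Black: none.
In check with no legal moves → checkmate.

checkmate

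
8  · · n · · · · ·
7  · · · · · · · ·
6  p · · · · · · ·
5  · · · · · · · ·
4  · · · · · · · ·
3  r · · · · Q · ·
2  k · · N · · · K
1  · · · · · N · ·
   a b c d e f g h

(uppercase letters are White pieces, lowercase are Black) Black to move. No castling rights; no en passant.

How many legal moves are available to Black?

14

Black to move; king on a2.
In check: no.
Legal moves: Ne7, Na7, Nd6, Nb6, Ra5, Ra4, Rxf3, Re3, Rd3, Rc3, Rb3, Kb2, Ka1, a5.
Count: 14.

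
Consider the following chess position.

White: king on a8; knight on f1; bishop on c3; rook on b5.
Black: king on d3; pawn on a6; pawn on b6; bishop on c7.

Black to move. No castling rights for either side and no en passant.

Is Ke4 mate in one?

no

After Ke4: white king on a8; in check: no.
White is not in check, so this cannot be checkmate.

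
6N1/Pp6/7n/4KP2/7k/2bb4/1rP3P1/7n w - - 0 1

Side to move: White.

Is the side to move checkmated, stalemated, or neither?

White to move; white king on e5.
In check: yes, from the black bishop on c3.
Legal moves for White: Ke6, Kd6, Kd5, Kf4.
White is in check but has 4 legal moves → neither.

neither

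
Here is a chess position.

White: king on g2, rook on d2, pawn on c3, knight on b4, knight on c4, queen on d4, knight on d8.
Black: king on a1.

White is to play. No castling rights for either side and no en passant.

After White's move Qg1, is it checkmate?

After Qg1: black king on a1; in check: yes, from the white queen on g1.
King squares — b1: attacked by Qg1; a2: attacked by Rd2; b2: attacked by Rd2.
Black has no legal moves → checkmate.

yes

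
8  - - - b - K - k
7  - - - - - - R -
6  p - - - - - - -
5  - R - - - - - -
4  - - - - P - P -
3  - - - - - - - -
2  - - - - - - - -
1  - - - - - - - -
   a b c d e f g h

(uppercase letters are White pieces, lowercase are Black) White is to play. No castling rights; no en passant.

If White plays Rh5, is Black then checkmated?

yes

After Rh5: black king on h8; in check: yes, from the white rook on h5.
King squares — g7: attacked by Kf8; h7: attacked by Rh5; g8: attacked by Rg7.
Black has no legal moves → checkmate.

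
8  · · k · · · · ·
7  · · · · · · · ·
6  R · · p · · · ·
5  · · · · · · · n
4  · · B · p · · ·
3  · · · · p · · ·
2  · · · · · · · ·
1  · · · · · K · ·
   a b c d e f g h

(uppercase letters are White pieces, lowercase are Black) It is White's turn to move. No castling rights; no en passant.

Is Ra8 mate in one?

After Ra8: black king on c8; in check: yes, from the white rook on a8.
Black has 3 legal replies: Kd7, Kc7, Kb7.
In check but a legal move exists → not checkmate.

no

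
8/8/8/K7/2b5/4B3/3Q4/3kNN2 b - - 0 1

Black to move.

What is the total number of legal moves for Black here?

0

Black to move; king on d1.
In check: yes, from the white queen on d2.
Legal moves: none.
Count: 0.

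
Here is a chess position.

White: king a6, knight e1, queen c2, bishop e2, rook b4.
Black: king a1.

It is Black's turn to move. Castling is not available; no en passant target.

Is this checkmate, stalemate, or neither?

Black to move; black king on a1.
In check: no.
King squares — b1: attacked by Qc2; a2: attacked by Qc2; b2: attacked by Qc2.
Legal moves for Black: none.
Not in check and no legal moves → stalemate.

stalemate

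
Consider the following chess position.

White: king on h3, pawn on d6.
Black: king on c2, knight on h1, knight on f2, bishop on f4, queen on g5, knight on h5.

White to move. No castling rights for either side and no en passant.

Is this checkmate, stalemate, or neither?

White to move; white king on h3.
In check: yes, from the black knight on f2.
King squares — g2: attacked by Qg5; h2: attacked by Bf4; g3: attacked by Nh1; g4: attacked by Nf2; h4: attacked by Qg5.
Legal moves for White: none.
In check with no legal moves → checkmate.

checkmate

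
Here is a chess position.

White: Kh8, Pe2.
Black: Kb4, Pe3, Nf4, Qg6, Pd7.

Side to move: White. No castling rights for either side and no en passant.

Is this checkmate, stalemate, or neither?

White to move; white king on h8.
In check: no.
King squares — g7: attacked by Qg6; h7: attacked by Qg6; g8: attacked by Qg6.
Legal moves for White: none.
Not in check and no legal moves → stalemate.

stalemate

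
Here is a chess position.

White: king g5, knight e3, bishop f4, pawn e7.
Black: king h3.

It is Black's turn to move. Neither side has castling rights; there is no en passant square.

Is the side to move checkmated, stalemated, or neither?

Black to move; black king on h3.
In check: no.
King squares — g2: attacked by Ne3; h2: attacked by Bf4; g3: attacked by Bf4; g4: attacked by Ne3; h4: attacked by Kg5.
Legal moves for Black: none.
Not in check and no legal moves → stalemate.

stalemate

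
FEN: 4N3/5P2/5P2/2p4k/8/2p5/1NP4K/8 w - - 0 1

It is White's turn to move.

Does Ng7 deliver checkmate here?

no

After Ng7: black king on h5; in check: yes, from the white knight on g7.
Black has 5 legal replies: Kh6, Kg6, Kg5, Kh4, Kg4.
In check but a legal move exists → not checkmate.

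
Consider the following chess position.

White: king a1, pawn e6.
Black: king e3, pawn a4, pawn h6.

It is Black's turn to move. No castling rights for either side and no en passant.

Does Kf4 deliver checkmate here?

After Kf4: white king on a1; in check: no.
White is not in check, so this cannot be checkmate.

no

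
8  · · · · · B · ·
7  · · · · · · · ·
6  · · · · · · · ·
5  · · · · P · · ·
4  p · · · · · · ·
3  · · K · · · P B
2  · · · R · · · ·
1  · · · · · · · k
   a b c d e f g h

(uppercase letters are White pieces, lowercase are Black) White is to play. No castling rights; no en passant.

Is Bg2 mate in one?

After Bg2: black king on h1; in check: yes, from the white bishop on g2.
Black has 2 legal replies: Kh2, Kg1.
In check but a legal move exists → not checkmate.

no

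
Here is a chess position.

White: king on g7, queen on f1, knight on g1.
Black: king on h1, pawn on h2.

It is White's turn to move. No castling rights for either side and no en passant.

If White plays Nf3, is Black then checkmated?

yes

After Nf3: black king on h1; in check: yes, from the white queen on f1.
King squares — g1: attacked by Qf1; g2: attacked by Qf1; h2: own pawn.
Black has no legal moves → checkmate.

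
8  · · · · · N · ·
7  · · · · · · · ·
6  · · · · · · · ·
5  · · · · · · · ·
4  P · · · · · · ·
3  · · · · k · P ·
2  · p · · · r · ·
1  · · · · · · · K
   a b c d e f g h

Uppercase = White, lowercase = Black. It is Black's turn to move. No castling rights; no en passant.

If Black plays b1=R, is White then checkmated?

After b1=R: white king on h1; in check: yes, from the black rook on b1.
King squares — g1: attacked by Rb1; g2: attacked by Rf2; h2: attacked by Rf2.
White has no legal moves → checkmate.

yes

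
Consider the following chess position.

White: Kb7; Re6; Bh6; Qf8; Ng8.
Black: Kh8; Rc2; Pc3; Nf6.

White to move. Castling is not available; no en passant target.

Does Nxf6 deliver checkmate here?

yes

After Nxf6: black king on h8; in check: yes, from the white queen on f8.
King squares — g7: attacked by Bh6; h7: attacked by Nf6; g8: attacked by Nf6.
Black has no legal moves → checkmate.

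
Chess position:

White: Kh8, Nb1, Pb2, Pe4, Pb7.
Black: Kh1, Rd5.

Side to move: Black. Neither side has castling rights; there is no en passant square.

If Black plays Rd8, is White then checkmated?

After Rd8: white king on h8; in check: yes, from the black rook on d8.
White has 2 legal replies: Kh7, Kg7.
In check but a legal move exists → not checkmate.

no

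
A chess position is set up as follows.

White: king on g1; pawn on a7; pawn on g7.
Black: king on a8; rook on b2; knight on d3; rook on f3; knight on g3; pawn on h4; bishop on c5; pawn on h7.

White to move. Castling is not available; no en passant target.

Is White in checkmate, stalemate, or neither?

White to move; white king on g1.
In check: yes, from the black bishop on c5.
King squares — f1: attacked by Rf3; h1: attacked by Ng3; f2: attacked by Rb2; g2: attacked by Rb2; h2: attacked by Rb2.
Legal moves for White: none.
In check with no legal moves → checkmate.

checkmate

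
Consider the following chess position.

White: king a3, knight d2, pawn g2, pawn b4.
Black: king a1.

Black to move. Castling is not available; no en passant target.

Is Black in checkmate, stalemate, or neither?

stalemate

Black to move; black king on a1.
In check: no.
King squares — b1: attacked by Nd2; a2: attacked by Ka3; b2: attacked by Ka3.
Legal moves for Black: none.
Not in check and no legal moves → stalemate.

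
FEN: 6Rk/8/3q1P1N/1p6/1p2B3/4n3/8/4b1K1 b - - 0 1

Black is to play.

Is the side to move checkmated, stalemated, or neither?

checkmate

Black to move; black king on h8.
In check: yes, from the white rook on g8.
King squares — g7: attacked by Pf6; h7: attacked by Be4; g8: attacked by Nh6.
Legal moves for Black: none.
In check with no legal moves → checkmate.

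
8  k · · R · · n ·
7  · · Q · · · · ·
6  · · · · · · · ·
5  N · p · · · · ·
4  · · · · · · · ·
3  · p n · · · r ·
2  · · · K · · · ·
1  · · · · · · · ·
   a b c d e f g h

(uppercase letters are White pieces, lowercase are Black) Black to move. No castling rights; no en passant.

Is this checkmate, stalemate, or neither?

checkmate

Black to move; black king on a8.
In check: yes, from the white rook on d8.
King squares — a7: attacked by Qc7; b7: attacked by Na5; b8: attacked by Qc7.
Legal moves for Black: none.
In check with no legal moves → checkmate.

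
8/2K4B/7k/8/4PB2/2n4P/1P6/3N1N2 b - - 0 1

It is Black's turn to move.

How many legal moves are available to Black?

3

Black to move; king on h6.
In check: yes, from the white bishop on f4.
Legal moves: Kxh7, Kg7, Kh5.
Count: 3.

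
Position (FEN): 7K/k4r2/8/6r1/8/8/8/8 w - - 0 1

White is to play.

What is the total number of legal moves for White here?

0

White to move; king on h8.
In check: no.
Legal moves: none.
Count: 0.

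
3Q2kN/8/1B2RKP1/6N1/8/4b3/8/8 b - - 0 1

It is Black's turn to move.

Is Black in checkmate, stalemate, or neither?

checkmate

Black to move; black king on g8.
In check: yes, from the white queen on d8.
King squares — f7: attacked by Ng5; g7: attacked by Kf6; h7: attacked by Ng5; f8: attacked by Qd8; h8: attacked by Qd8.
Legal moves for Black: none.
In check with no legal moves → checkmate.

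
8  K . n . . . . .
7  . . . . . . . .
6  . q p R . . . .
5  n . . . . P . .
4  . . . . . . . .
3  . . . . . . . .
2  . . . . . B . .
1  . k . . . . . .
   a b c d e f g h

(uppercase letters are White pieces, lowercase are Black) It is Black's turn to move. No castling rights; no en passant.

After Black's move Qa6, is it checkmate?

After Qa6: white king on a8; in check: yes, from the black queen on a6.
White has 2 legal replies: Kb8, Ba7.
In check but a legal move exists → not checkmate.

no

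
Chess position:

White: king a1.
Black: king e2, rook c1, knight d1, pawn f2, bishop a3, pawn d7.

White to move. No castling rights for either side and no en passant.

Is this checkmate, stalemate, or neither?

White to move; white king on a1.
In check: yes, from the black rook on c1.
King squares — b1: attacked by Rc1; a2: available; b2: attacked by Nd1.
Legal moves for White: Ka2.
White is in check but has 1 legal move → neither.

neither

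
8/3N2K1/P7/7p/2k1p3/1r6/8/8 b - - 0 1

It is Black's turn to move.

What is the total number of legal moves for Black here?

22

Black to move; king on c4.
In check: no.
Legal moves: Kd5, Kb5, Kd4, Kb4, Kd3, Kc3, Rb8, Rb7, Rb6, Rb5, Rb4, Rh3, Rg3+, Rf3, Re3, Rd3, Rc3, Ra3, Rb2, Rb1, h4, e3.
Count: 22.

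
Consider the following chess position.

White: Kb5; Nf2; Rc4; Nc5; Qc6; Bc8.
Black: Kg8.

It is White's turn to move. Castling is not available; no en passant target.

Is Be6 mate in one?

no

After Be6: black king on g8; in check: yes, from the white bishop on e6.
Black has 4 legal replies: Kh8, Kf8, Kh7, Kg7.
In check but a legal move exists → not checkmate.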